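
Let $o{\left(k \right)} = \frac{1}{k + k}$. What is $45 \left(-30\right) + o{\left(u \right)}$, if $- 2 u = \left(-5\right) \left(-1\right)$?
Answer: $- \frac{6751}{5} \approx -1350.2$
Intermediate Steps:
$u = - \frac{5}{2}$ ($u = - \frac{\left(-5\right) \left(-1\right)}{2} = \left(- \frac{1}{2}\right) 5 = - \frac{5}{2} \approx -2.5$)
$o{\left(k \right)} = \frac{1}{2 k}$
$45 \left(-30\right) + o{\left(u \right)} = 45 \left(-30\right) + \frac{1}{2 \left(- \frac{5}{2}\right)} = -1350 + \frac{1}{2} \left(- \frac{2}{5}\right) = -1350 - \frac{1}{5} = - \frac{6751}{5}$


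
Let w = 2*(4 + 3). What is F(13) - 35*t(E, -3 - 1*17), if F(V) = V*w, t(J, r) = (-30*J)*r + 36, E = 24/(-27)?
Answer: 52766/3 ≈ 17589.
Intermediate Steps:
w = 14 (w = 2*7 = 14)
E = -8/9 (E = 24*(-1/27) = -8/9 ≈ -0.88889)
t(J, r) = 36 - 30*J*r (t(J, r) = -30*J*r + 36 = 36 - 30*J*r)
F(V) = 14*V (F(V) = V*14 = 14*V)
F(13) - 35*t(E, -3 - 1*17) = 14*13 - 35*(36 - 30*(-8/9)*(-3 - 1*17)) = 182 - 35*(36 - 30*(-8/9)*(-3 - 17)) = 182 - 35*(36 - 30*(-8/9)*(-20)) = 182 - 35*(36 - 1600/3) = 182 - 35*(-1492/3) = 182 + 52220/3 = 52766/3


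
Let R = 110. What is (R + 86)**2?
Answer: 38416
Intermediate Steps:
(R + 86)**2 = (110 + 86)**2 = 196**2 = 38416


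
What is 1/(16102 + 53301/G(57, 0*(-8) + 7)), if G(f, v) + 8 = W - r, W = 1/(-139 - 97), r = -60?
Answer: 12271/210166678 ≈ 5.8387e-5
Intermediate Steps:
W = -1/236 (W = 1/(-236) = -1/236 ≈ -0.0042373)
G(f, v) = 12271/236 (G(f, v) = -8 + (-1/236 - 1*(-60)) = -8 + (-1/236 + 60) = -8 + 14159/236 = 12271/236)
1/(16102 + 53301/G(57, 0*(-8) + 7)) = 1/(16102 + 53301/(12271/236)) = 1/(16102 + 53301*(236/12271)) = 1/(16102 + 12579036/12271) = 1/(210166678/12271) = 12271/210166678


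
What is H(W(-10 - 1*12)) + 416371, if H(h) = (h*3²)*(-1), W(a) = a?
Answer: 416569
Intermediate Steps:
H(h) = -9*h (H(h) = (h*9)*(-1) = (9*h)*(-1) = -9*h)
H(W(-10 - 1*12)) + 416371 = -9*(-10 - 1*12) + 416371 = -9*(-10 - 12) + 416371 = -9*(-22) + 416371 = 198 + 416371 = 416569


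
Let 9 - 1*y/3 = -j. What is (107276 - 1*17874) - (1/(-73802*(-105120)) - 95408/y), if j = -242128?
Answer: 167930256475937938361/1878375239962560 ≈ 89402.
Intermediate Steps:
y = -726357 (y = 27 - (-3)*(-242128) = 27 - 3*242128 = 27 - 726384 = -726357)
(107276 - 1*17874) - (1/(-73802*(-105120)) - 95408/y) = (107276 - 1*17874) - (1/(-73802*(-105120)) - 95408/(-726357)) = (107276 - 17874) - (-1/73802*(-1/105120) - 95408*(-1/726357)) = 89402 - (1/7758066240 + 95408/726357) = 89402 - 1*246727194850759/1878375239962560 = 89402 - 246727194850759/1878375239962560 = 167930256475937938361/1878375239962560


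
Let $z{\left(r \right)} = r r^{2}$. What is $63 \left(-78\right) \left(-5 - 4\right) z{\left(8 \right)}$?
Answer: $22643712$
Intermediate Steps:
$z{\left(r \right)} = r^{3}$
$63 \left(-78\right) \left(-5 - 4\right) z{\left(8 \right)} = 63 \left(-78\right) \left(-5 - 4\right) 8^{3} = - 4914 \left(-5 - 4\right) 512 = - 4914 \left(\left(-9\right) 512\right) = \left(-4914\right) \left(-4608\right) = 22643712$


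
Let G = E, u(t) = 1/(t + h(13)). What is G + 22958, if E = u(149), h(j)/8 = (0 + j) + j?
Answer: 8196007/357 ≈ 22958.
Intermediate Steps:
h(j) = 16*j (h(j) = 8*((0 + j) + j) = 8*(j + j) = 8*(2*j) = 16*j)
u(t) = 1/(208 + t) (u(t) = 1/(t + 16*13) = 1/(t + 208) = 1/(208 + t))
E = 1/357 (E = 1/(208 + 149) = 1/357 ≈ 0.0028011)
G = 1/357 ≈ 0.0028011
G + 22958 = 1/357 + 22958 = 8196007/357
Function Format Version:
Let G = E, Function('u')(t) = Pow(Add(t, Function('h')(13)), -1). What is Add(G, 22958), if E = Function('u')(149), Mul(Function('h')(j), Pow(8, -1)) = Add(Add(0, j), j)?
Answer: Rational(8196007, 357) ≈ 22958.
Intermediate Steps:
Function('h')(j) = Mul(16, j) (Function('h')(j) = Mul(8, Add(Add(0, j), j)) = Mul(8, Add(j, j)) = Mul(8, Mul(2, j)) = Mul(16, j))
Function('u')(t) = Pow(Add(208, t), -1) (Function('u')(t) = Pow(Add(t, Mul(16, 13)), -1) = Pow(Add(t, 208), -1) = Pow(Add(208, t), -1))
E = Rational(1, 357) (E = Pow(Add(208, 149), -1) = Pow(357, -1) = Rational(1, 357) ≈ 0.0028011)
G = Rational(1, 357) ≈ 0.0028011
Add(G, 22958) = Add(Rational(1, 357), 22958) = Rational(8196007, 357)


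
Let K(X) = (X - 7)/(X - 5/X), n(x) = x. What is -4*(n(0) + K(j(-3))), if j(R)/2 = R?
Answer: -312/31 ≈ -10.065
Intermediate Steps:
j(R) = 2*R
K(X) = (-7 + X)/(X - 5/X)
-4*(n(0) + K(j(-3))) = -4*(0 + (2*(-3))*(-7 + 2*(-3))/(-5 + (2*(-3))**2)) = -4*(0 - 6*(-7 - 6)/(-5 + (-6)**2)) = -4*(0 - 6*(-13)/(-5 + 36)) = -4*(0 - 6*(-13)/31) = -4*(0 - 6*1/31*(-13)) = -4*(0 + 78/31) = -4*78/31 = -312/31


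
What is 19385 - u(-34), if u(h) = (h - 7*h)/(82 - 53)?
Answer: 561961/29 ≈ 19378.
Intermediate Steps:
u(h) = -6*h/29
19385 - u(-34) = 19385 - (-6)*(-34)/29 = 19385 - 1*204/29 = 19385 - 204/29 = 561961/29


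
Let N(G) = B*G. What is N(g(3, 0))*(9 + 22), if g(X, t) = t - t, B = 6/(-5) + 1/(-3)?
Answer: 0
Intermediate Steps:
B = -23/15 (B = 6*(-⅕) + 1*(-⅓) = -6/5 - ⅓ = -23/15 ≈ -1.5333)
g(X, t) = 0
N(G) = -23*G/15
N(g(3, 0))*(9 + 22) = (-23/15*0)*(9 + 22) = 0*31 = 0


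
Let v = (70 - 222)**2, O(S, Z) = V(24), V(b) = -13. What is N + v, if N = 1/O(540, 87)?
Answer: 300351/13 ≈ 23104.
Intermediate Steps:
O(S, Z) = -13
N = -1/13 (N = 1/(-13) = -1/13 ≈ -0.076923)
v = 23104 (v = (-152)**2 = 23104)
N + v = -1/13 + 23104 = 300351/13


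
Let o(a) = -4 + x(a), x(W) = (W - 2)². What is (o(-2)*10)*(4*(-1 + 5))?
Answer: 1920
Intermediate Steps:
x(W) = (-2 + W)²
o(a) = -4 + (-2 + a)²
(o(-2)*10)*(4*(-1 + 5)) = (-2*(-4 - 2)*10)*(4*(-1 + 5)) = (-2*(-6)*10)*(4*4) = (12*10)*16 = 120*16 = 1920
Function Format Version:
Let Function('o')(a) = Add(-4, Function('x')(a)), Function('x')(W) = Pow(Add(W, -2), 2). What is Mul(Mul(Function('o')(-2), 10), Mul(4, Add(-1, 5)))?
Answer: 1920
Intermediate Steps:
Function('x')(W) = Pow(Add(-2, W), 2)
Function('o')(a) = Add(-4, Pow(Add(-2, a), 2))
Mul(Mul(Function('o')(-2), 10), Mul(4, Add(-1, 5))) = Mul(Mul(Mul(-2, Add(-4, -2)), 10), Mul(4, Add(-1, 5))) = Mul(Mul(Mul(-2, -6), 10), Mul(4, 4)) = Mul(Mul(12, 10), 16) = Mul(120, 16) = 1920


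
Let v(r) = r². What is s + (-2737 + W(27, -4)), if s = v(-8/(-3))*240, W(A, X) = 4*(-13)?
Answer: -3247/3 ≈ -1082.3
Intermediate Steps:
W(A, X) = -52
s = 5120/3 (s = (-8/(-3))²*240 = (-8*(-⅓))²*240 = (8/3)²*240 = (64/9)*240 = 5120/3 ≈ 1706.7)
s + (-2737 + W(27, -4)) = 5120/3 + (-2737 - 52) = 5120/3 - 2789 = -3247/3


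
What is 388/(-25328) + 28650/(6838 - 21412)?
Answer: -30470913/15380428 ≈ -1.9811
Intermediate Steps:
388/(-25328) + 28650/(6838 - 21412) = 388*(-1/25328) + 28650/(-14574) = -97/6332 + 28650*(-1/14574) = -97/6332 - 4775/2429 = -30470913/15380428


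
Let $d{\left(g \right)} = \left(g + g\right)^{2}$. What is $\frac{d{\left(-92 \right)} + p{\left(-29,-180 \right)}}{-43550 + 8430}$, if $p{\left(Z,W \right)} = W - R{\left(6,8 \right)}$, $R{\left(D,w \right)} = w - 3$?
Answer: $- \frac{33671}{35120} \approx -0.95874$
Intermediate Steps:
$R{\left(D,w \right)} = -3 + w$ ($R{\left(D,w \right)} = w - 3 = -3 + w$)
$p{\left(Z,W \right)} = -5 + W$ ($p{\left(Z,W \right)} = W - \left(-3 + 8\right) = W - 5 = -5 + W$)
$d{\left(g \right)} = 4 g^{2}$ ($d{\left(g \right)} = \left(2 g\right)^{2} = 4 g^{2}$)
$\frac{d{\left(-92 \right)} + p{\left(-29,-180 \right)}}{-43550 + 8430} = \frac{4 \left(-92\right)^{2} - 185}{-43550 + 8430} = \frac{4 \cdot 8464 - 185}{-35120} = \left(33856 - 185\right) \left(- \frac{1}{35120}\right) = 33671 \left(- \frac{1}{35120}\right) = - \frac{33671}{35120}$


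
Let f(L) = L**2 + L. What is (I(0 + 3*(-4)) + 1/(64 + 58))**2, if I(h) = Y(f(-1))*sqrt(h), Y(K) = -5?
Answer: (1 - 1220*I*sqrt(3))**2/14884 ≈ -300.0 - 0.28394*I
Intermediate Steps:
f(L) = L + L**2
I(h) = -5*sqrt(h)
(I(0 + 3*(-4)) + 1/(64 + 58))**2 = (-5*sqrt(0 + 3*(-4)) + 1/(64 + 58))**2 = (-5*sqrt(0 - 12) + 1/122)**2 = (-10*I*sqrt(3) + 1/122)**2 = (1/122 - 10*I*sqrt(3))**2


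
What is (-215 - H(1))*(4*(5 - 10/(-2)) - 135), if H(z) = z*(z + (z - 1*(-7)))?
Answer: 21280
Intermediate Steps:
H(z) = z*(7 + 2*z) (H(z) = z*(z + (z + 7)) = z*(z + (7 + z)) = z*(7 + 2*z))
(-215 - H(1))*(4*(5 - 10/(-2)) - 135) = (-215 - (7 + 2*1))*(4*(5 - 10/(-2)) - 135) = (-215 - (7 + 2))*(4*(5 - 10*(-1/2)) - 135) = (-215 - 9)*(4*(5 + 5) - 135) = (-215 - 1*9)*(4*10 - 135) = (-215 - 9)*(40 - 135) = -224*(-95) = 21280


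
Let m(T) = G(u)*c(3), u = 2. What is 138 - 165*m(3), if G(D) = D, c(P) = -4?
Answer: 1458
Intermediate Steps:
m(T) = -8 (m(T) = 2*(-4) = -8)
138 - 165*m(3) = 138 - 165*(-8) = 138 + 1320 = 1458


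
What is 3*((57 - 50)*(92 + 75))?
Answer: 3507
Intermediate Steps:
3*((57 - 50)*(92 + 75)) = 3*(7*167) = 3*1169 = 3507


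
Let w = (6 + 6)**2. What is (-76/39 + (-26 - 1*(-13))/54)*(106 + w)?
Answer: -192125/351 ≈ -547.36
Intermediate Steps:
w = 144 (w = 12**2 = 144)
(-76/39 + (-26 - 1*(-13))/54)*(106 + w) = (-76/39 + (-26 - 1*(-13))/54)*(106 + 144) = (-76*1/39 + (-26 + 13)*(1/54))*250 = (-76/39 - 13*1/54)*250 = (-76/39 - 13/54)*250 = -1537/702*250 = -192125/351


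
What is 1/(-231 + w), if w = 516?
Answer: 1/285 ≈ 0.0035088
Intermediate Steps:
1/(-231 + w) = 1/(-231 + 516) = 1/285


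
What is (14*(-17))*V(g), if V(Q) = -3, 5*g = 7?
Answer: 714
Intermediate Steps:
g = 7/5 (g = (⅕)*7 = 7/5 ≈ 1.4000)
(14*(-17))*V(g) = (14*(-17))*(-3) = -238*(-3) = 714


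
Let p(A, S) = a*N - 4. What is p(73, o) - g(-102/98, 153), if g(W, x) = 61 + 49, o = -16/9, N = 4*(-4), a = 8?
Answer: -242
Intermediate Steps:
N = -16
o = -16/9 (o = -16*⅑ = -16/9 ≈ -1.7778)
p(A, S) = -132 (p(A, S) = 8*(-16) - 4 = -128 - 4 = -132)
g(W, x) = 110
p(73, o) - g(-102/98, 153) = -132 - 1*110 = -132 - 110 = -242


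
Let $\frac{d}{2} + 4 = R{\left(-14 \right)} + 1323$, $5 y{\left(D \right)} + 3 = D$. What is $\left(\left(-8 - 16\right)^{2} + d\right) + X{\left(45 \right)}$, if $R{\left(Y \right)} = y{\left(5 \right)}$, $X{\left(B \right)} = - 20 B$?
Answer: $\frac{11574}{5} \approx 2314.8$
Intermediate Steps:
$y{\left(D \right)} = - \frac{3}{5} + \frac{D}{5}$
$R{\left(Y \right)} = \frac{2}{5}$ ($R{\left(Y \right)} = - \frac{3}{5} + \frac{1}{5} \cdot 5 = - \frac{3}{5} + 1 = \frac{2}{5}$)
$d = \frac{13194}{5}$ ($d = -8 + 2 \left(\frac{2}{5} + 1323\right) = -8 + 2 \cdot \frac{6617}{5} = -8 + \frac{13234}{5} = \frac{13194}{5} \approx 2638.8$)
$\left(\left(-8 - 16\right)^{2} + d\right) + X{\left(45 \right)} = \left(\left(-8 - 16\right)^{2} + \frac{13194}{5}\right) - 900 = \left(\left(-24\right)^{2} + \frac{13194}{5}\right) - 900 = \left(576 + \frac{13194}{5}\right) - 900 = \frac{16074}{5} - 900 = \frac{11574}{5}$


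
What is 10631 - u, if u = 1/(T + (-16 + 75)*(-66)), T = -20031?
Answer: 254346676/23925 ≈ 10631.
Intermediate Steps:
u = -1/23925 (u = 1/(-20031 + (-16 + 75)*(-66)) = 1/(-20031 + 59*(-66)) = 1/(-20031 - 3894) = 1/(-23925) = -1/23925 ≈ -4.1797e-5)
10631 - u = 10631 - 1*(-1/23925) = 10631 + 1/23925 = 254346676/23925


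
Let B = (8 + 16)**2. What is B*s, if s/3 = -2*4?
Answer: -13824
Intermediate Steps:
s = -24 (s = 3*(-2*4) = 3*(-8) = -24)
B = 576 (B = 24**2 = 576)
B*s = 576*(-24) = -13824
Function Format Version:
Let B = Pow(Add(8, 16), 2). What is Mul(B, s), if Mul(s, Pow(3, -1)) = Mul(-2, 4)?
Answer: -13824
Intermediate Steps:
s = -24 (s = Mul(3, Mul(-2, 4)) = Mul(3, -8) = -24)
B = 576 (B = Pow(24, 2) = 576)
Mul(B, s) = Mul(576, -24) = -13824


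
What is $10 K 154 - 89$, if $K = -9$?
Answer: $-13949$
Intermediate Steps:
$10 K 154 - 89 = 10 \left(-9\right) 154 - 89 = \left(-90\right) 154 - 89 = -13860 - 89 = -13949$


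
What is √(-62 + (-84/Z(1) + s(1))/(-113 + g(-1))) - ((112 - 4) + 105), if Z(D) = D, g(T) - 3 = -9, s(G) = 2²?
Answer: -213 + I*√868462/119 ≈ -213.0 + 7.8312*I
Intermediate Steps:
s(G) = 4
g(T) = -6 (g(T) = 3 - 9 = -6)
√(-62 + (-84/Z(1) + s(1))/(-113 + g(-1))) - ((112 - 4) + 105) = √(-62 + (-84/1 + 4)/(-113 - 6)) - ((112 - 4) + 105) = √(-62 + (-84*1 + 4)/(-119)) - (108 + 105) = √(-62 + (-84 + 4)*(-1/119)) - 1*213 = √(-62 - 80*(-1/119)) - 213 = √(-62 + 80/119) - 213 = √(-7298/119) - 213 = I*√868462/119 - 213 = -213 + I*√868462/119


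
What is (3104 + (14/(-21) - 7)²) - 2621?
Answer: 4876/9 ≈ 541.78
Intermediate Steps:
(3104 + (14/(-21) - 7)²) - 2621 = (3104 + (14*(-1/21) - 7)²) - 2621 = (3104 + (-⅔ - 7)²) - 2621 = (3104 + (-23/3)²) - 2621 = (3104 + 529/9) - 2621 = 28465/9 - 2621 = 4876/9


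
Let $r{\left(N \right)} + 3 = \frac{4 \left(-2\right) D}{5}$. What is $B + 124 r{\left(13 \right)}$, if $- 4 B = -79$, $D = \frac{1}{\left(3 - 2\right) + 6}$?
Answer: $- \frac{53283}{140} \approx -380.59$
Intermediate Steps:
$D = \frac{1}{7}$ ($D = \frac{1}{\left(3 - 2\right) + 6} = \frac{1}{1 + 6} = \frac{1}{7} \approx 0.14286$)
$B = \frac{79}{4}$ ($B = \left(- \frac{1}{4}\right) \left(-79\right) = \frac{79}{4} \approx 19.75$)
$r{\left(N \right)} = - \frac{113}{35}$ ($r{\left(N \right)} = -3 + \frac{4 \left(-2\right) \frac{1}{7}}{5} = -3 + \left(-8\right) \frac{1}{7} \cdot \frac{1}{5} = -3 - \frac{8}{35} = - \frac{113}{35}$)
$B + 124 r{\left(13 \right)} = \frac{79}{4} + 124 \left(- \frac{113}{35}\right) = \frac{79}{4} - \frac{14012}{35} = - \frac{53283}{140}$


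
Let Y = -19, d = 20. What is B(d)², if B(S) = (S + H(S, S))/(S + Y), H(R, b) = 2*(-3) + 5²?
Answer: 1521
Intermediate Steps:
H(R, b) = 19 (H(R, b) = -6 + 25 = 19)
B(S) = (19 + S)/(-19 + S) (B(S) = (S + 19)/(S - 19) = (19 + S)/(-19 + S))
B(d)² = ((19 + 20)/(-19 + 20))² = (39/1)² = (1*39)² = 39² = 1521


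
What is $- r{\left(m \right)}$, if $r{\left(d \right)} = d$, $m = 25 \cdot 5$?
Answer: $-125$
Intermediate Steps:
$m = 125$
$- r{\left(m \right)} = \left(-1\right) 125 = -125$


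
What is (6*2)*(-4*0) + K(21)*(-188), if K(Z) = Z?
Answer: -3948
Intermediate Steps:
(6*2)*(-4*0) + K(21)*(-188) = (6*2)*(-4*0) + 21*(-188) = 12*0 - 3948 = 0 - 3948 = -3948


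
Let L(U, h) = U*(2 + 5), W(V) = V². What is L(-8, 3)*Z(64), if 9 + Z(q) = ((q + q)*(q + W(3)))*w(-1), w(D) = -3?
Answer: 1570296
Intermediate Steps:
L(U, h) = 7*U (L(U, h) = U*7 = 7*U)
Z(q) = -9 - 6*q*(9 + q) (Z(q) = -9 + ((q + q)*(q + 3²))*(-3) = -9 + ((2*q)*(q + 9))*(-3) = -9 + ((2*q)*(9 + q))*(-3) = -9 + (2*q*(9 + q))*(-3) = -9 - 6*q*(9 + q))
L(-8, 3)*Z(64) = (7*(-8))*(-9 - 54*64 - 6*64²) = -56*(-9 - 3456 - 6*4096) = -56*(-9 - 3456 - 24576) = -56*(-28041) = 1570296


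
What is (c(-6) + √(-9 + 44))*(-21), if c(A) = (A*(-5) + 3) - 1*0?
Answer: -693 - 21*√35 ≈ -817.24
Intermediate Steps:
c(A) = 3 - 5*A (c(A) = (-5*A + 3) + 0 = (3 - 5*A) + 0 = 3 - 5*A)
(c(-6) + √(-9 + 44))*(-21) = ((3 - 5*(-6)) + √(-9 + 44))*(-21) = ((3 + 30) + √35)*(-21) = (33 + √35)*(-21) = -693 - 21*√35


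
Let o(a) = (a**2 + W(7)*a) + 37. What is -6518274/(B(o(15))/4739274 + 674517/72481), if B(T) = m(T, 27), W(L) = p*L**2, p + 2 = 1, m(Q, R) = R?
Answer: -82928697218690428/118397142135 ≈ -7.0043e+5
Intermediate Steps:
p = -1 (p = -2 + 1 = -1)
W(L) = -L**2
o(a) = 37 + a**2 - 49*a (o(a) = (a**2 + (-1*7**2)*a) + 37 = (a**2 + (-1*49)*a) + 37 = (a**2 - 49*a) + 37 = 37 + a**2 - 49*a)
B(T) = 27
-6518274/(B(o(15))/4739274 + 674517/72481) = -6518274/(27/4739274 + 674517/72481) = -6518274/(27*(1/4739274) + 674517*(1/72481)) = -6518274/(3/526586 + 674517/72481) = -6518274/355191426405/38167479866 = -6518274*38167479866/355191426405 = -82928697218690428/118397142135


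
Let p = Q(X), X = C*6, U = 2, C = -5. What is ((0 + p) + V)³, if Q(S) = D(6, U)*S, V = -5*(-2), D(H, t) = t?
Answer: -125000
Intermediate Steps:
X = -30 (X = -5*6 = -30)
V = 10
Q(S) = 2*S
p = -60 (p = 2*(-30) = -60)
((0 + p) + V)³ = ((0 - 60) + 10)³ = (-60 + 10)³ = (-50)³ = -125000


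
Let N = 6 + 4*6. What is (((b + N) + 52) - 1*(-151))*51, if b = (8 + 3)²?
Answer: 18054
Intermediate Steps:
N = 30 (N = 6 + 24 = 30)
b = 121 (b = 11² = 121)
(((b + N) + 52) - 1*(-151))*51 = (((121 + 30) + 52) - 1*(-151))*51 = ((151 + 52) + 151)*51 = (203 + 151)*51 = 354*51 = 18054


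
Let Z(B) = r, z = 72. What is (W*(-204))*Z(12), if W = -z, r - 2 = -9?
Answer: -102816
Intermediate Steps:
r = -7 (r = 2 - 9 = -7)
W = -72 (W = -1*72 = -72)
Z(B) = -7
(W*(-204))*Z(12) = -72*(-204)*(-7) = 14688*(-7) = -102816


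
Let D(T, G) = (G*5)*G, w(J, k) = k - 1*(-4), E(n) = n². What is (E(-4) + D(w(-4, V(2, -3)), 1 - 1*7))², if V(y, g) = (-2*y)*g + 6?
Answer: 38416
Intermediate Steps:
V(y, g) = 6 - 2*g*y (V(y, g) = -2*g*y + 6 = 6 - 2*g*y)
w(J, k) = 4 + k (w(J, k) = k + 4 = 4 + k)
D(T, G) = 5*G² (D(T, G) = (5*G)*G = 5*G²)
(E(-4) + D(w(-4, V(2, -3)), 1 - 1*7))² = ((-4)² + 5*(1 - 1*7)²)² = (16 + 5*(1 - 7)²)² = (16 + 5*(-6)²)² = (16 + 5*36)² = (16 + 180)² = 196² = 38416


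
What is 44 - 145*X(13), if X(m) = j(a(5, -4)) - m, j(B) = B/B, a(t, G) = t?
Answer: 1784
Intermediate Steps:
j(B) = 1
X(m) = 1 - m
44 - 145*X(13) = 44 - 145*(1 - 1*13) = 44 - 145*(1 - 13) = 44 - 145*(-12) = 44 + 1740 = 1784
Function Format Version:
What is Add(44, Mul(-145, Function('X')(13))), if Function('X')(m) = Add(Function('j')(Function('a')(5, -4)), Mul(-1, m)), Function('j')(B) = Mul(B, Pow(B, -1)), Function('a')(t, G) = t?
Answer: 1784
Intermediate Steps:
Function('j')(B) = 1
Function('X')(m) = Add(1, Mul(-1, m))
Add(44, Mul(-145, Function('X')(13))) = Add(44, Mul(-145, Add(1, Mul(-1, 13)))) = Add(44, Mul(-145, Add(1, -13))) = Add(44, Mul(-145, -12)) = Add(44, 1740) = 1784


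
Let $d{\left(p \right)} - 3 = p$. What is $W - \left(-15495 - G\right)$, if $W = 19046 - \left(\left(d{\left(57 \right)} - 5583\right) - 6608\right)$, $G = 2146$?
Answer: $48818$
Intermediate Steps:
$d{\left(p \right)} = 3 + p$
$W = 31177$ ($W = 19046 - \left(\left(\left(3 + 57\right) - 5583\right) - 6608\right) = 19046 - \left(\left(60 - 5583\right) - 6608\right) = 19046 - \left(-5523 - 6608\right) = 19046 - -12131 = 19046 + 12131 = 31177$)
$W - \left(-15495 - G\right) = 31177 + \left(3320 - \left(-12175 - 2146\right)\right) = 31177 + \left(3320 - -14321\right) = 31177 + \left(3320 + 14321\right) = 31177 + 17641 = 48818$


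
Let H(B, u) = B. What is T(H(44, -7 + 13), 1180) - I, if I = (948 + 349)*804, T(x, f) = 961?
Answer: -1041827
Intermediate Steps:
I = 1042788 (I = 1297*804 = 1042788)
T(H(44, -7 + 13), 1180) - I = 961 - 1*1042788 = 961 - 1042788 = -1041827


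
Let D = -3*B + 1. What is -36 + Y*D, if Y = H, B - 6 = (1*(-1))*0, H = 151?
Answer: -2603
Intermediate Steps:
B = 6 (B = 6 + (1*(-1))*0 = 6 - 1*0 = 6 + 0 = 6)
Y = 151
D = -17 (D = -3*6 + 1 = -18 + 1 = -17)
-36 + Y*D = -36 + 151*(-17) = -36 - 2567 = -2603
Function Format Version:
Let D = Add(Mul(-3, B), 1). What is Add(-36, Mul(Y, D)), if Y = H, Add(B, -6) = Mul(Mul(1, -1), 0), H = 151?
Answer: -2603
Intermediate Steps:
B = 6 (B = Add(6, Mul(Mul(1, -1), 0)) = Add(6, Mul(-1, 0)) = Add(6, 0) = 6)
Y = 151
D = -17 (D = Add(Mul(-3, 6), 1) = Add(-18, 1) = -17)
Add(-36, Mul(Y, D)) = Add(-36, Mul(151, -17)) = Add(-36, -2567) = -2603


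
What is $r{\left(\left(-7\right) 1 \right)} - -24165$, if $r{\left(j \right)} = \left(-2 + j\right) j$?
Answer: $24228$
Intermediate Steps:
$r{\left(j \right)} = j \left(-2 + j\right)$
$r{\left(\left(-7\right) 1 \right)} - -24165 = \left(-7\right) 1 \left(-2 - 7\right) - -24165 = - 7 \left(-2 - 7\right) + 24165 = \left(-7\right) \left(-9\right) + 24165 = 63 + 24165 = 24228$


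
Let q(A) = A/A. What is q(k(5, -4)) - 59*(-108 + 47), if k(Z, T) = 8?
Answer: 3600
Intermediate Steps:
q(A) = 1
q(k(5, -4)) - 59*(-108 + 47) = 1 - 59*(-108 + 47) = 1 - 59*(-61) = 1 + 3599 = 3600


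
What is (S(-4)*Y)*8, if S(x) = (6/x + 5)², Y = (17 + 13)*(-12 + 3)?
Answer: -26460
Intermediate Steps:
Y = -270 (Y = 30*(-9) = -270)
S(x) = (5 + 6/x)²
(S(-4)*Y)*8 = (((6 + 5*(-4))²/(-4)²)*(-270))*8 = (((6 - 20)²/16)*(-270))*8 = (((1/16)*(-14)²)*(-270))*8 = (((1/16)*196)*(-270))*8 = ((49/4)*(-270))*8 = -6615/2*8 = -26460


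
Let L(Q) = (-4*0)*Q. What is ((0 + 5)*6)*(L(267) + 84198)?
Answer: 2525940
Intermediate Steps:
L(Q) = 0 (L(Q) = 0*Q = 0)
((0 + 5)*6)*(L(267) + 84198) = ((0 + 5)*6)*(0 + 84198) = (5*6)*84198 = 30*84198 = 2525940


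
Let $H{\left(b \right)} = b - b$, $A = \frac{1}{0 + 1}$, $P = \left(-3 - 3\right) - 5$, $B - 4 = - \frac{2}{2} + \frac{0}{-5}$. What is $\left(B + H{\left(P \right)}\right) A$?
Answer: $3$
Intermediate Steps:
$B = 3$ ($B = 4 + \left(- \frac{2}{2} + \frac{0}{-5}\right) = 4 + \left(\left(-2\right) \frac{1}{2} + 0 \left(- \frac{1}{5}\right)\right) = 4 + \left(-1 + 0\right) = 4 - 1 = 3$)
$P = -11$ ($P = -6 - 5 = -11$)
$A = 1$ ($A = 1^{-1} = 1$)
$H{\left(b \right)} = 0$
$\left(B + H{\left(P \right)}\right) A = \left(3 + 0\right) 1 = 3 \cdot 1 = 3$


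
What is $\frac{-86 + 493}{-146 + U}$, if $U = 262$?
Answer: $\frac{407}{116} \approx 3.5086$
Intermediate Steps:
$\frac{-86 + 493}{-146 + U} = \frac{-86 + 493}{-146 + 262} = \frac{407}{116}$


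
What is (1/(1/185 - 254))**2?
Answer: 34225/2207966121 ≈ 1.5501e-5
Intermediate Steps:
(1/(1/185 - 254))**2 = (1/(-46989/185))**2 = (-185/46989)**2 = 34225/2207966121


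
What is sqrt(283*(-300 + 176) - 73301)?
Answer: I*sqrt(108393) ≈ 329.23*I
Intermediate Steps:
sqrt(283*(-300 + 176) - 73301) = sqrt(283*(-124) - 73301) = sqrt(-35092 - 73301) = sqrt(-108393) = I*sqrt(108393)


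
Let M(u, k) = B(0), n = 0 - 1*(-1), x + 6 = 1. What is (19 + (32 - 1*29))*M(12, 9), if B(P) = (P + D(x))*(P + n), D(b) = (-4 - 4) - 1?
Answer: -198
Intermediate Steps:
x = -5 (x = -6 + 1 = -5)
D(b) = -9 (D(b) = -8 - 1 = -9)
n = 1 (n = 0 + 1 = 1)
B(P) = (1 + P)*(-9 + P) (B(P) = (P - 9)*(P + 1) = (-9 + P)*(1 + P) = (1 + P)*(-9 + P))
M(u, k) = -9 (M(u, k) = -9 + 0**2 - 8*0 = -9 + 0 + 0 = -9)
(19 + (32 - 1*29))*M(12, 9) = (19 + (32 - 1*29))*(-9) = (19 + (32 - 29))*(-9) = (19 + 3)*(-9) = 22*(-9) = -198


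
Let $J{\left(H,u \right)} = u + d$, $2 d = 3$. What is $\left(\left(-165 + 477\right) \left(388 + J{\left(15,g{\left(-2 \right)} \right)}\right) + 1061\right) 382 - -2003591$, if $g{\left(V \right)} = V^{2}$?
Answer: $49307797$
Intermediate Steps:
$d = \frac{3}{2}$ ($d = \frac{1}{2} \cdot 3 = \frac{3}{2} \approx 1.5$)
$J{\left(H,u \right)} = \frac{3}{2} + u$ ($J{\left(H,u \right)} = u + \frac{3}{2} = \frac{3}{2} + u$)
$\left(\left(-165 + 477\right) \left(388 + J{\left(15,g{\left(-2 \right)} \right)}\right) + 1061\right) 382 - -2003591 = \left(\left(-165 + 477\right) \left(388 + \left(\frac{3}{2} + \left(-2\right)^{2}\right)\right) + 1061\right) 382 - -2003591 = \left(312 \left(388 + \left(\frac{3}{2} + 4\right)\right) + 1061\right) 382 + 2003591 = \left(312 \left(388 + \frac{11}{2}\right) + 1061\right) 382 + 2003591 = \left(312 \cdot \frac{787}{2} + 1061\right) 382 + 2003591 = \left(122772 + 1061\right) 382 + 2003591 = 123833 \cdot 382 + 2003591 = 47304206 + 2003591 = 49307797$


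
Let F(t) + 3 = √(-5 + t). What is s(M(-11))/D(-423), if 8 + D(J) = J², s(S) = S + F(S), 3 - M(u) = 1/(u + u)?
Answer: 1/3936262 + I*√946/3936262 ≈ 2.5405e-7 + 7.8138e-6*I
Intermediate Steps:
M(u) = 3 - 1/(2*u) (M(u) = 3 - 1/(u + u) = 3 - 1/(2*u))
F(t) = -3 + √(-5 + t)
s(S) = -3 + S + √(-5 + S) (s(S) = S + (-3 + √(-5 + S)) = -3 + S + √(-5 + S))
D(J) = -8 + J²
s(M(-11))/D(-423) = (-3 + (3 - ½/(-11)) + √(-5 + (3 - ½/(-11))))/(-8 + (-423)²) = (-3 + (3 - ½*(-1/11)) + √(-5 + (3 - ½*(-1/11))))/(-8 + 178929) = (-3 + (3 + 1/22) + √(-5 + (3 + 1/22)))/178921 = (-3 + 67/22 + √(-5 + 67/22))*(1/178921) = (-3 + 67/22 + √(-43/22))*(1/178921) = (-3 + 67/22 + I*√946/22)*(1/178921) = (1/22 + I*√946/22)*(1/178921) = 1/3936262 + I*√946/3936262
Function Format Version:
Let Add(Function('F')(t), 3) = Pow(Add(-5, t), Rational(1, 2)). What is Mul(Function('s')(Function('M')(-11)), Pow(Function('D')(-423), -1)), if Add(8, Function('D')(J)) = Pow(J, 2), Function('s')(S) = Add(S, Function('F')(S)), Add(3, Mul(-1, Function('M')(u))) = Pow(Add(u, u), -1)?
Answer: Add(Rational(1, 3936262), Mul(Rational(1, 3936262), I, Pow(946, Rational(1, 2)))) ≈ Add(2.5405e-7, Mul(7.8138e-6, I))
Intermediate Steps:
Function('M')(u) = Add(3, Mul(Rational(-1, 2), Pow(u, -1))) (Function('M')(u) = Add(3, Mul(-1, Pow(Add(u, u), -1))) = Add(3, Mul(-1, Pow(Mul(2, u), -1))) = Add(3, Mul(-1, Mul(Rational(1, 2), Pow(u, -1)))) = Add(3, Mul(Rational(-1, 2), Pow(u, -1))))
Function('F')(t) = Add(-3, Pow(Add(-5, t), Rational(1, 2)))
Function('s')(S) = Add(-3, S, Pow(Add(-5, S), Rational(1, 2))) (Function('s')(S) = Add(S, Add(-3, Pow(Add(-5, S), Rational(1, 2)))) = Add(-3, S, Pow(Add(-5, S), Rational(1, 2))))
Function('D')(J) = Add(-8, Pow(J, 2))
Mul(Function('s')(Function('M')(-11)), Pow(Function('D')(-423), -1)) = Mul(Add(-3, Add(3, Mul(Rational(-1, 2), Pow(-11, -1))), Pow(Add(-5, Add(3, Mul(Rational(-1, 2), Pow(-11, -1)))), Rational(1, 2))), Pow(Add(-8, Pow(-423, 2)), -1)) = Mul(Add(-3, Add(3, Mul(Rational(-1, 2), Rational(-1, 11))), Pow(Add(-5, Add(3, Mul(Rational(-1, 2), Rational(-1, 11)))), Rational(1, 2))), Pow(Add(-8, 178929), -1)) = Mul(Add(-3, Add(3, Rational(1, 22)), Pow(Add(-5, Add(3, Rational(1, 22))), Rational(1, 2))), Pow(178921, -1)) = Mul(Add(-3, Rational(67, 22), Pow(Add(-5, Rational(67, 22)), Rational(1, 2))), Rational(1, 178921)) = Mul(Add(-3, Rational(67, 22), Pow(Rational(-43, 22), Rational(1, 2))), Rational(1, 178921)) = Mul(Add(-3, Rational(67, 22), Mul(Rational(1, 22), I, Pow(946, Rational(1, 2)))), Rational(1, 178921)) = Mul(Add(Rational(1, 22), Mul(Rational(1, 22), I, Pow(946, Rational(1, 2)))), Rational(1, 178921)) = Add(Rational(1, 3936262), Mul(Rational(1, 3936262), I, Pow(946, Rational(1, 2))))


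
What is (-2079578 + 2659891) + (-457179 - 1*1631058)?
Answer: -1507924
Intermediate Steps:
(-2079578 + 2659891) + (-457179 - 1*1631058) = 580313 + (-457179 - 1631058) = 580313 - 2088237 = -1507924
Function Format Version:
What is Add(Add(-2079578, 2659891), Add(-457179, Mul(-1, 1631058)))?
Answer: -1507924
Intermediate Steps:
Add(Add(-2079578, 2659891), Add(-457179, Mul(-1, 1631058))) = Add(580313, Add(-457179, -1631058)) = Add(580313, -2088237) = -1507924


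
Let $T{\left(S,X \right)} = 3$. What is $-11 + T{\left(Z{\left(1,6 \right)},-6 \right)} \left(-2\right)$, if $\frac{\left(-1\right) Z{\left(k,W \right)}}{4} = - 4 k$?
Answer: $-17$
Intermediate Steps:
$Z{\left(k,W \right)} = 16 k$ ($Z{\left(k,W \right)} = - 4 \left(- 4 k\right) = 16 k$)
$-11 + T{\left(Z{\left(1,6 \right)},-6 \right)} \left(-2\right) = -11 + 3 \left(-2\right) = -11 - 6 = -17$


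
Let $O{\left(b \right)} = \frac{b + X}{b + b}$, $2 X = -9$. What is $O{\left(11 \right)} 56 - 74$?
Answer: $- \frac{632}{11} \approx -57.455$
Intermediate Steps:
$X = - \frac{9}{2}$ ($X = \frac{1}{2} \left(-9\right) = - \frac{9}{2} \approx -4.5$)
$O{\left(b \right)} = \frac{- \frac{9}{2} + b}{2 b}$ ($O{\left(b \right)} = \frac{b - \frac{9}{2}}{b + b} = \frac{- \frac{9}{2} + b}{2 b}$)
$O{\left(11 \right)} 56 - 74 = \frac{-9 + 2 \cdot 11}{4 \cdot 11} \cdot 56 - 74 = \frac{1}{4} \cdot \frac{1}{11} \left(-9 + 22\right) 56 - 74 = \frac{1}{4} \cdot \frac{1}{11} \cdot 13 \cdot 56 - 74 = \frac{13}{44} \cdot 56 - 74 = \frac{182}{11} - 74 = - \frac{632}{11}$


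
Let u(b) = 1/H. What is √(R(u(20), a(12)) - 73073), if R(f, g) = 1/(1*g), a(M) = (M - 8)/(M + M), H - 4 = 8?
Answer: I*√73067 ≈ 270.31*I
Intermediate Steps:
H = 12 (H = 4 + 8 = 12)
a(M) = (-8 + M)/(2*M) (a(M) = (-8 + M)/((2*M)) = (-8 + M)*(1/(2*M)) = (-8 + M)/(2*M))
u(b) = 1/12
R(f, g) = 1/g
√(R(u(20), a(12)) - 73073) = √(1/((½)*(-8 + 12)/12) - 73073) = √(1/((½)*(1/12)*4) - 73073) = √(1/(⅙) - 73073) = √(6 - 73073) = √(-73067) = I*√73067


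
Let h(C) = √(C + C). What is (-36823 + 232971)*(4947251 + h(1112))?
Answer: 970393389148 + 784592*√139 ≈ 9.7040e+11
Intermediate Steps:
h(C) = √2*√C (h(C) = √(2*C) = √2*√C)
(-36823 + 232971)*(4947251 + h(1112)) = (-36823 + 232971)*(4947251 + √2*√1112) = 196148*(4947251 + √2*(2*√278)) = 196148*(4947251 + 4*√139) = 970393389148 + 784592*√139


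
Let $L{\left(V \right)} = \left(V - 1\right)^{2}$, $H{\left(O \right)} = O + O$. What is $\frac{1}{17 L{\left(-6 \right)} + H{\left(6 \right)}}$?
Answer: $\frac{1}{845} \approx 0.0011834$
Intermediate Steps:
$H{\left(O \right)} = 2 O$
$L{\left(V \right)} = \left(-1 + V\right)^{2}$
$\frac{1}{17 L{\left(-6 \right)} + H{\left(6 \right)}} = \frac{1}{17 \left(-1 - 6\right)^{2} + 2 \cdot 6} = \frac{1}{17 \left(-7\right)^{2} + 12} = \frac{1}{17 \cdot 49 + 12} = \frac{1}{833 + 12} = \frac{1}{845}$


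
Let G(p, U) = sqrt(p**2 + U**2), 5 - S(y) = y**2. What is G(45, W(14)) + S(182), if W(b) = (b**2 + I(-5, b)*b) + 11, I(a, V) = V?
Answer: -33119 + sqrt(164434) ≈ -32714.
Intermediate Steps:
W(b) = 11 + 2*b**2 (W(b) = (b**2 + b*b) + 11 = (b**2 + b**2) + 11 = 2*b**2 + 11 = 11 + 2*b**2)
S(y) = 5 - y**2
G(p, U) = sqrt(U**2 + p**2)
G(45, W(14)) + S(182) = sqrt((11 + 2*14**2)**2 + 45**2) + (5 - 1*182**2) = sqrt((11 + 2*196)**2 + 2025) + (5 - 1*33124) = sqrt((11 + 392)**2 + 2025) + (5 - 33124) = sqrt(403**2 + 2025) - 33119 = sqrt(162409 + 2025) - 33119 = sqrt(164434) - 33119 = -33119 + sqrt(164434)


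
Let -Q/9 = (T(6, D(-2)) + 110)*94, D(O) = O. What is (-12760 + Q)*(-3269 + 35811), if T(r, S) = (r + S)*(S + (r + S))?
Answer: -3663838696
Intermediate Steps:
T(r, S) = (S + r)*(r + 2*S) (T(r, S) = (S + r)*(S + (S + r)) = (S + r)*(r + 2*S))
Q = -99828 (Q = -9*((6**2 + 2*(-2)**2 + 3*(-2)*6) + 110)*94 = -9*((36 + 2*4 - 36) + 110)*94 = -9*((36 + 8 - 36) + 110)*94 = -9*(8 + 110)*94 = -1062*94 = -9*11092 = -99828)
(-12760 + Q)*(-3269 + 35811) = (-12760 - 99828)*(-3269 + 35811) = -112588*32542 = -3663838696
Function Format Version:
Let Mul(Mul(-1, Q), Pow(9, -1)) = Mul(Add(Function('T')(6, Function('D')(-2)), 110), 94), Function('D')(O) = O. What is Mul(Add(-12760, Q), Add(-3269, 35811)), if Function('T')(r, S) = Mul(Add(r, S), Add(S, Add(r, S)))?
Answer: -3663838696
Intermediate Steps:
Function('T')(r, S) = Mul(Add(S, r), Add(r, Mul(2, S))) (Function('T')(r, S) = Mul(Add(S, r), Add(S, Add(S, r))) = Mul(Add(S, r), Add(r, Mul(2, S))))
Q = -99828 (Q = Mul(-9, Mul(Add(Add(Pow(6, 2), Mul(2, Pow(-2, 2)), Mul(3, -2, 6)), 110), 94)) = Mul(-9, Mul(Add(Add(36, Mul(2, 4), -36), 110), 94)) = Mul(-9, Mul(Add(Add(36, 8, -36), 110), 94)) = Mul(-9, Mul(Add(8, 110), 94)) = Mul(-9, Mul(118, 94)) = Mul(-9, 11092) = -99828)
Mul(Add(-12760, Q), Add(-3269, 35811)) = Mul(Add(-12760, -99828), Add(-3269, 35811)) = Mul(-112588, 32542) = -3663838696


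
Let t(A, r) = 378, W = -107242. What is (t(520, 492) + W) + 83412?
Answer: -23452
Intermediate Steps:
(t(520, 492) + W) + 83412 = (378 - 107242) + 83412 = -106864 + 83412 = -23452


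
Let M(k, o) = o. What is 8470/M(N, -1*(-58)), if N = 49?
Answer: 4235/29 ≈ 146.03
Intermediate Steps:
8470/M(N, -1*(-58)) = 8470/((-1*(-58))) = 8470/58 = 8470*(1/58) = 4235/29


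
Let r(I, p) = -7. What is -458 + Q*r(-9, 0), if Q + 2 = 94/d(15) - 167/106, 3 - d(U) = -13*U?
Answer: -4578479/10494 ≈ -436.29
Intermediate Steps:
d(U) = 3 + 13*U (d(U) = 3 - (-13)*U = 3 + 13*U)
Q = -32539/10494 (Q = -2 + (94/(3 + 13*15) - 167/106) = -2 + (94/(3 + 195) - 167*1/106) = -2 + (94/198 - 167/106) = -2 + (94*(1/198) - 167/106) = -2 + (47/99 - 167/106) = -2 - 11551/10494 = -32539/10494 ≈ -3.1007)
-458 + Q*r(-9, 0) = -458 - 32539/10494*(-7) = -458 + 227773/10494 = -4578479/10494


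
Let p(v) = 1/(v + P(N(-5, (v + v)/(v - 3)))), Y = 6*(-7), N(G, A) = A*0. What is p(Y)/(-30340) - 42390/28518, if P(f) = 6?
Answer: -7716670847/5191416720 ≈ -1.4864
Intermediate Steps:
N(G, A) = 0
Y = -42
p(v) = 1/(6 + v) (p(v) = 1/(v + 6) = 1/(6 + v))
p(Y)/(-30340) - 42390/28518 = 1/((6 - 42)*(-30340)) - 42390/28518 = -1/30340/(-36) - 42390*1/28518 = -1/36*(-1/30340) - 7065/4753 = 1/1092240 - 7065/4753 = -7716670847/5191416720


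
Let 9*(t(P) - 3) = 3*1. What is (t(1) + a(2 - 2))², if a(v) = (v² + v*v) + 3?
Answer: 361/9 ≈ 40.111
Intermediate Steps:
t(P) = 10/3 (t(P) = 3 + (3*1)/9 = 3 + (⅑)*3 = 3 + ⅓ = 10/3)
a(v) = 3 + 2*v² (a(v) = (v² + v²) + 3 = 2*v² + 3 = 3 + 2*v²)
(t(1) + a(2 - 2))² = (10/3 + (3 + 2*(2 - 2)²))² = (10/3 + (3 + 2*0²))² = (10/3 + (3 + 2*0))² = (10/3 + (3 + 0))² = (10/3 + 3)² = (19/3)² = 361/9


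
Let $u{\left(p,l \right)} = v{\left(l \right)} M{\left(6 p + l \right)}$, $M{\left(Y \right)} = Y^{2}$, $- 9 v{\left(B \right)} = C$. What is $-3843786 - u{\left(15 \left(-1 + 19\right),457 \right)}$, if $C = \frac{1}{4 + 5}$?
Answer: $- \frac{307032737}{81} \approx -3.7905 \cdot 10^{6}$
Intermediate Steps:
$C = \frac{1}{9} \approx 0.11111$
$v{\left(B \right)} = - \frac{1}{81}$ ($v{\left(B \right)} = \left(- \frac{1}{9}\right) \frac{1}{9} = - \frac{1}{81}$)
$u{\left(p,l \right)} = - \frac{\left(l + 6 p\right)^{2}}{81}$ ($u{\left(p,l \right)} = - \frac{\left(6 p + l\right)^{2}}{81} = - \frac{\left(l + 6 p\right)^{2}}{81}$)
$-3843786 - u{\left(15 \left(-1 + 19\right),457 \right)} = -3843786 - - \frac{\left(457 + 6 \cdot 15 \left(-1 + 19\right)\right)^{2}}{81} = -3843786 - - \frac{\left(457 + 6 \cdot 15 \cdot 18\right)^{2}}{81} = -3843786 - - \frac{\left(457 + 6 \cdot 270\right)^{2}}{81} = -3843786 - - \frac{\left(457 + 1620\right)^{2}}{81} = -3843786 - - \frac{2077^{2}}{81} = -3843786 - \left(- \frac{1}{81}\right) 4313929 = -3843786 - - \frac{4313929}{81} = -3843786 + \frac{4313929}{81} = - \frac{307032737}{81}$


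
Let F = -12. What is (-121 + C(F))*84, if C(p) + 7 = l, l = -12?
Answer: -11760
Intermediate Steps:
C(p) = -19 (C(p) = -7 - 12 = -19)
(-121 + C(F))*84 = (-121 - 19)*84 = -140*84 = -11760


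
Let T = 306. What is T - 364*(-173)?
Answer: 63278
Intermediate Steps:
T - 364*(-173) = 306 - 364*(-173) = 306 + 62972 = 63278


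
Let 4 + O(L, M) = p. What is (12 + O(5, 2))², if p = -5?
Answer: 9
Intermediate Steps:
O(L, M) = -9 (O(L, M) = -4 - 5 = -9)
(12 + O(5, 2))² = (12 - 9)² = 3² = 9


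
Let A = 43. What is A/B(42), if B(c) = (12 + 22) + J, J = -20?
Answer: 43/14 ≈ 3.0714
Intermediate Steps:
B(c) = 14 (B(c) = (12 + 22) - 20 = 34 - 20 = 14)
A/B(42) = 43/14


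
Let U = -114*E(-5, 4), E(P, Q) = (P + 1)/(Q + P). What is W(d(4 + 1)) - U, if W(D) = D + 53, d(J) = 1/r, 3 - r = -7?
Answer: 5091/10 ≈ 509.10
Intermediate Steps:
r = 10 (r = 3 - 1*(-7) = 3 + 7 = 10)
E(P, Q) = (1 + P)/(P + Q)
d(J) = ⅒ (d(J) = 1/10 = ⅒)
W(D) = 53 + D
U = -456 (U = -114*(1 - 5)/(-5 + 4) = -114*(-4)/(-1) = -(-114)*(-4) = -114*4 = -456)
W(d(4 + 1)) - U = (53 + ⅒) - 1*(-456) = 531/10 + 456 = 5091/10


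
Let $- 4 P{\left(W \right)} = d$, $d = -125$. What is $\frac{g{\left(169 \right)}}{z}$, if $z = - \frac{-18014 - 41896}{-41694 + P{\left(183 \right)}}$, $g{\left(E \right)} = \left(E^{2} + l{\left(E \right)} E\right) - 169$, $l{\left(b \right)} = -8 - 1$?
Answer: $- \frac{1492693007}{79880} \approx -18687.0$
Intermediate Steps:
$P{\left(W \right)} = \frac{125}{4}$ ($P{\left(W \right)} = \left(- \frac{1}{4}\right) \left(-125\right) = \frac{125}{4}$)
$l{\left(b \right)} = -9$ ($l{\left(b \right)} = -8 - 1 = -9$)
$g{\left(E \right)} = -169 + E^{2} - 9 E$ ($g{\left(E \right)} = \left(E^{2} - 9 E\right) - 169 = -169 + E^{2} - 9 E$)
$z = - \frac{239640}{166651}$ ($z = - \frac{-18014 - 41896}{-41694 + \frac{125}{4}} = - \frac{-59910}{- \frac{166651}{4}} = - \frac{\left(-59910\right) \left(-4\right)}{166651} = \left(-1\right) \frac{239640}{166651} = - \frac{239640}{166651} \approx -1.438$)
$\frac{g{\left(169 \right)}}{z} = \frac{-169 + 169^{2} - 1521}{- \frac{239640}{166651}} = \left(-169 + 28561 - 1521\right) \left(- \frac{166651}{239640}\right) = 26871 \left(- \frac{166651}{239640}\right) = - \frac{1492693007}{79880}$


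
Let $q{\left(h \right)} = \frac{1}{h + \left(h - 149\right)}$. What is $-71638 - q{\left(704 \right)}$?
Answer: $- \frac{90192243}{1259} \approx -71638.0$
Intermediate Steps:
$q{\left(h \right)} = \frac{1}{-149 + 2 h}$ ($q{\left(h \right)} = \frac{1}{h + \left(h - 149\right)} = \frac{1}{h + \left(-149 + h\right)} = \frac{1}{-149 + 2 h}$)
$-71638 - q{\left(704 \right)} = -71638 - \frac{1}{-149 + 2 \cdot 704} = -71638 - \frac{1}{-149 + 1408} = -71638 - \frac{1}{1259} = - \frac{90192243}{1259}$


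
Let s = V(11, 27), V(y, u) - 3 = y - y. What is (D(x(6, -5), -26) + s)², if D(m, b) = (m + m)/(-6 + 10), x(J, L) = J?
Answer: 36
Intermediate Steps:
V(y, u) = 3 (V(y, u) = 3 + (y - y) = 3 + 0 = 3)
s = 3
D(m, b) = m/2 (D(m, b) = (2*m)/4 = (2*m)*(¼) = m/2)
(D(x(6, -5), -26) + s)² = ((½)*6 + 3)² = (3 + 3)² = 6² = 36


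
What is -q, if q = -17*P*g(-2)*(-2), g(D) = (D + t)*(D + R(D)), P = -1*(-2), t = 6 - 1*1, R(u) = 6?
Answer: -816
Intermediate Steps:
t = 5 (t = 6 - 1 = 5)
P = 2
g(D) = (5 + D)*(6 + D) (g(D) = (D + 5)*(D + 6) = (5 + D)*(6 + D))
q = 816 (q = -17*2*(30 + (-2)**2 + 11*(-2))*(-2) = -17*2*(30 + 4 - 22)*(-2) = -17*2*12*(-2) = -408*(-2) = -17*(-48) = 816)
-q = -1*816 = -816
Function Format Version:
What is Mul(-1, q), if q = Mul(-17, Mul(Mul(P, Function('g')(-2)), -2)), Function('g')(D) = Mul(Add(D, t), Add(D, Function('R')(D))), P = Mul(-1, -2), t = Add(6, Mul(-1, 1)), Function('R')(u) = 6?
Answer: -816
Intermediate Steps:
t = 5 (t = Add(6, -1) = 5)
P = 2
Function('g')(D) = Mul(Add(5, D), Add(6, D)) (Function('g')(D) = Mul(Add(D, 5), Add(D, 6)) = Mul(Add(5, D), Add(6, D)))
q = 816 (q = Mul(-17, Mul(Mul(2, Add(30, Pow(-2, 2), Mul(11, -2))), -2)) = Mul(-17, Mul(Mul(2, Add(30, 4, -22)), -2)) = Mul(-17, Mul(Mul(2, 12), -2)) = Mul(-17, Mul(24, -2)) = Mul(-17, -48) = 816)
Mul(-1, q) = Mul(-1, 816) = -816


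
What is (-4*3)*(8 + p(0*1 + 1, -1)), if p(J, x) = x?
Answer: -84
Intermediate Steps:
(-4*3)*(8 + p(0*1 + 1, -1)) = (-4*3)*(8 - 1) = -12*7 = -84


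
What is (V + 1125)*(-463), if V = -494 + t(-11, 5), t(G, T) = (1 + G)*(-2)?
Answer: -301413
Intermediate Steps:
t(G, T) = -2 - 2*G
V = -474 (V = -494 + (-2 - 2*(-11)) = -494 + (-2 + 22) = -494 + 20 = -474)
(V + 1125)*(-463) = (-474 + 1125)*(-463) = 651*(-463) = -301413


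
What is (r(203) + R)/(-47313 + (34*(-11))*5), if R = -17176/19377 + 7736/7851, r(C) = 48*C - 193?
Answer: -484332492791/2494050699447 ≈ -0.19420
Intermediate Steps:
r(C) = -193 + 48*C
R = 5017232/50709609 (R = -17176*1/19377 + 7736*(1/7851) = -17176/19377 + 7736/7851 = 5017232/50709609 ≈ 0.098940)
(r(203) + R)/(-47313 + (34*(-11))*5) = ((-193 + 48*203) + 5017232/50709609)/(-47313 + (34*(-11))*5) = ((-193 + 9744) + 5017232/50709609)/(-47313 - 374*5) = (9551 + 5017232/50709609)/(-47313 - 1870) = (484332492791/50709609)/(-49183) = (484332492791/50709609)*(-1/49183) = -484332492791/2494050699447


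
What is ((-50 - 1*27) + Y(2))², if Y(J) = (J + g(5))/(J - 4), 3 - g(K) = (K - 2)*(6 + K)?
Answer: 3969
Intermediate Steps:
g(K) = 3 - (-2 + K)*(6 + K) (g(K) = 3 - (K - 2)*(6 + K) = 3 - (-2 + K)*(6 + K))
Y(J) = (-30 + J)/(-4 + J) (Y(J) = (J + (15 - 1*5² - 4*5))/(J - 4) = (J + (15 - 1*25 - 20))/(-4 + J) = (J + (15 - 25 - 20))/(-4 + J) = (J - 30)/(-4 + J) = (-30 + J)/(-4 + J))
((-50 - 1*27) + Y(2))² = ((-50 - 1*27) + (-30 + 2)/(-4 + 2))² = ((-50 - 27) - 28/(-2))² = (-77 - ½*(-28))² = (-77 + 14)² = (-63)² = 3969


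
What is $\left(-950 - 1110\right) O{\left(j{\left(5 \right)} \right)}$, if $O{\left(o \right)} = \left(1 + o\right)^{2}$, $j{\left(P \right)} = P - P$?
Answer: $-2060$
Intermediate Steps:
$j{\left(P \right)} = 0$
$\left(-950 - 1110\right) O{\left(j{\left(5 \right)} \right)} = \left(-950 - 1110\right) \left(1 + 0\right)^{2} = - 2060 \cdot 1^{2} = \left(-2060\right) 1 = -2060$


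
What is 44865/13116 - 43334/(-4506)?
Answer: 128421739/9850116 ≈ 13.038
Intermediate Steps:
44865/13116 - 43334/(-4506) = 44865*(1/13116) - 43334*(-1/4506) = 14955/4372 + 21667/2253 = 128421739/9850116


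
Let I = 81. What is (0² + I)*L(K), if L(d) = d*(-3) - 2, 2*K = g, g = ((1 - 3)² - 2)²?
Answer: -648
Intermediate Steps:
g = 4 (g = ((-2)² - 2)² = (4 - 2)² = 2² = 4)
K = 2 (K = (½)*4 = 2)
L(d) = -2 - 3*d (L(d) = -3*d - 2 = -2 - 3*d)
(0² + I)*L(K) = (0² + 81)*(-2 - 3*2) = (0 + 81)*(-2 - 6) = 81*(-8) = -648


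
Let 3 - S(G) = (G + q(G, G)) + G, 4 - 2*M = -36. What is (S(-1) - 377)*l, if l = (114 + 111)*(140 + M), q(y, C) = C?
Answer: -13356000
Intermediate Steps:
M = 20 (M = 2 - ½*(-36) = 2 + 18 = 20)
l = 36000 (l = (114 + 111)*(140 + 20) = 225*160 = 36000)
S(G) = 3 - 3*G (S(G) = 3 - ((G + G) + G) = 3 - (2*G + G) = 3 - 3*G)
(S(-1) - 377)*l = ((3 - 3*(-1)) - 377)*36000 = ((3 + 3) - 377)*36000 = (6 - 377)*36000 = -371*36000 = -13356000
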